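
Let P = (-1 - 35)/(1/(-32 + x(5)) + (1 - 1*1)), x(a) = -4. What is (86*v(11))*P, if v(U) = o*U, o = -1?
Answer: -1226016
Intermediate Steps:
P = 1296 (P = (-1 - 35)/(1/(-32 - 4) + (1 - 1*1)) = -36/(1/(-36) + (1 - 1)) = -36/(-1/36 + 0) = -36/(-1/36) = -36*(-36) = 1296)
v(U) = -U
(86*v(11))*P = (86*(-1*11))*1296 = (86*(-11))*1296 = -946*1296 = -1226016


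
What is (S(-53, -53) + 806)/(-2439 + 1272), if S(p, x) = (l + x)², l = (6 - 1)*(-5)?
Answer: -6890/1167 ≈ -5.9040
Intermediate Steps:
l = -25 (l = 5*(-5) = -25)
S(p, x) = (-25 + x)²
(S(-53, -53) + 806)/(-2439 + 1272) = ((-25 - 53)² + 806)/(-2439 + 1272) = ((-78)² + 806)/(-1167) = (6084 + 806)*(-1/1167) = 6890*(-1/1167) = -6890/1167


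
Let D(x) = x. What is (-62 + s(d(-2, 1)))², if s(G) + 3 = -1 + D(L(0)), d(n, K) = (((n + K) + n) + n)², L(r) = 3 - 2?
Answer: 4225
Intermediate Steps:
L(r) = 1
d(n, K) = (K + 3*n)² (d(n, K) = (((K + n) + n) + n)² = ((K + 2*n) + n)² = (K + 3*n)²)
s(G) = -3 (s(G) = -3 + (-1 + 1) = -3 + 0 = -3)
(-62 + s(d(-2, 1)))² = (-62 - 3)² = (-65)² = 4225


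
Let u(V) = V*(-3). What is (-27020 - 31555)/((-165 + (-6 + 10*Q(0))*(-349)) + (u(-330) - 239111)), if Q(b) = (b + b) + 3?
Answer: 58575/246662 ≈ 0.23747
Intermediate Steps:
Q(b) = 3 + 2*b (Q(b) = 2*b + 3 = 3 + 2*b)
u(V) = -3*V
(-27020 - 31555)/((-165 + (-6 + 10*Q(0))*(-349)) + (u(-330) - 239111)) = (-27020 - 31555)/((-165 + (-6 + 10*(3 + 2*0))*(-349)) + (-3*(-330) - 239111)) = -58575/((-165 + (-6 + 10*(3 + 0))*(-349)) + (990 - 239111)) = -58575/((-165 + (-6 + 10*3)*(-349)) - 238121) = -58575/((-165 + (-6 + 30)*(-349)) - 238121) = -58575/((-165 + 24*(-349)) - 238121) = -58575/((-165 - 8376) - 238121) = -58575/(-8541 - 238121) = -58575/(-246662) = -58575*(-1/246662) = 58575/246662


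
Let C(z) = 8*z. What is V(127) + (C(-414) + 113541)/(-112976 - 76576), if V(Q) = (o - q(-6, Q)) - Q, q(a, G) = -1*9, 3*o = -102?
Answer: -9640711/63184 ≈ -152.58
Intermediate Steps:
o = -34 (o = (⅓)*(-102) = -34)
q(a, G) = -9
V(Q) = -25 - Q (V(Q) = (-34 - 1*(-9)) - Q = (-34 + 9) - Q = -25 - Q)
V(127) + (C(-414) + 113541)/(-112976 - 76576) = (-25 - 1*127) + (8*(-414) + 113541)/(-112976 - 76576) = (-25 - 127) + (-3312 + 113541)/(-189552) = -152 + 110229*(-1/189552) = -152 - 36743/63184 = -9640711/63184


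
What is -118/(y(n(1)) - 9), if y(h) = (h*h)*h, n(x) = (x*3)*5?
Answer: -59/1683 ≈ -0.035056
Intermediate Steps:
n(x) = 15*x (n(x) = (3*x)*5 = 15*x)
y(h) = h**3 (y(h) = h**2*h = h**3)
-118/(y(n(1)) - 9) = -118/((15*1)**3 - 9) = -118/(15**3 - 9) = -118/(3375 - 9) = -118/3366 = (1/3366)*(-118) = -59/1683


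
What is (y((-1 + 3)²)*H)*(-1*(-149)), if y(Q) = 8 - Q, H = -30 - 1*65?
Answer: -56620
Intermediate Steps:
H = -95 (H = -30 - 65 = -95)
(y((-1 + 3)²)*H)*(-1*(-149)) = ((8 - (-1 + 3)²)*(-95))*(-1*(-149)) = ((8 - 1*2²)*(-95))*149 = ((8 - 1*4)*(-95))*149 = ((8 - 4)*(-95))*149 = (4*(-95))*149 = -380*149 = -56620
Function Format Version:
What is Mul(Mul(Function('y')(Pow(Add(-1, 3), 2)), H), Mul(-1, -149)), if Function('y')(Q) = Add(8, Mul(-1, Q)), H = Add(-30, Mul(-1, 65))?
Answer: -56620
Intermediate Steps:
H = -95 (H = Add(-30, -65) = -95)
Mul(Mul(Function('y')(Pow(Add(-1, 3), 2)), H), Mul(-1, -149)) = Mul(Mul(Add(8, Mul(-1, Pow(Add(-1, 3), 2))), -95), Mul(-1, -149)) = Mul(Mul(Add(8, Mul(-1, Pow(2, 2))), -95), 149) = Mul(Mul(Add(8, Mul(-1, 4)), -95), 149) = Mul(Mul(Add(8, -4), -95), 149) = Mul(Mul(4, -95), 149) = Mul(-380, 149) = -56620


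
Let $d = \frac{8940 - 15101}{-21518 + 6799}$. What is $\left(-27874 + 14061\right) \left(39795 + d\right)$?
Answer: $- \frac{8090947704758}{14719} \approx -5.4969 \cdot 10^{8}$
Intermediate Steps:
$d = \frac{6161}{14719}$ ($d = - \frac{6161}{-14719} = \left(-6161\right) \left(- \frac{1}{14719}\right) = \frac{6161}{14719} \approx 0.41857$)
$\left(-27874 + 14061\right) \left(39795 + d\right) = \left(-27874 + 14061\right) \left(39795 + \frac{6161}{14719}\right) = \left(-13813\right) \frac{585748766}{14719} = - \frac{8090947704758}{14719}$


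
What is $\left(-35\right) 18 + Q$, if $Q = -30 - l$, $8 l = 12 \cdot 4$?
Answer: $-666$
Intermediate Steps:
$l = 6$ ($l = \frac{12 \cdot 4}{8} = \frac{1}{8} \cdot 48 = 6$)
$Q = -36$ ($Q = -30 - 6 = -36$)
$\left(-35\right) 18 + Q = \left(-35\right) 18 - 36 = -630 - 36 = -666$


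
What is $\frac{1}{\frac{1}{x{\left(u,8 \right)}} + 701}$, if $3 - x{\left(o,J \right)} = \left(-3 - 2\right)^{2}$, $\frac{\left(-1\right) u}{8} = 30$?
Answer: $\frac{22}{15421} \approx 0.0014266$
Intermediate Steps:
$u = -240$ ($u = \left(-8\right) 30 = -240$)
$x{\left(o,J \right)} = -22$ ($x{\left(o,J \right)} = 3 - \left(-3 - 2\right)^{2} = 3 - \left(-5\right)^{2} = 3 - 25 = -22$)
$\frac{1}{\frac{1}{x{\left(u,8 \right)}} + 701} = \frac{1}{\frac{1}{-22} + 701} = \frac{1}{- \frac{1}{22} + 701} = \frac{1}{\frac{15421}{22}} = \frac{22}{15421}$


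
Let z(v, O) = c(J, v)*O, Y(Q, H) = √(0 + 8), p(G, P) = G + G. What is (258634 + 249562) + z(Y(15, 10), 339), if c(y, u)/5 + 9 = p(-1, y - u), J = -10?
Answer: 489551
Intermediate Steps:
p(G, P) = 2*G
c(y, u) = -55 (c(y, u) = -45 + 5*(2*(-1)) = -45 + 5*(-2) = -45 - 10 = -55)
Y(Q, H) = 2*√2 (Y(Q, H) = √8 = 2*√2)
z(v, O) = -55*O
(258634 + 249562) + z(Y(15, 10), 339) = (258634 + 249562) - 55*339 = 508196 - 18645 = 489551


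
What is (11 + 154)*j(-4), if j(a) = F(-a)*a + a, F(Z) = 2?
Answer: -1980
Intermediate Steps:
j(a) = 3*a (j(a) = 2*a + a = 3*a)
(11 + 154)*j(-4) = (11 + 154)*(3*(-4)) = 165*(-12) = -1980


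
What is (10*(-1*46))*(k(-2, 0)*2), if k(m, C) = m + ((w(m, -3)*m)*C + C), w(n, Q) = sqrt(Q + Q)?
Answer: 1840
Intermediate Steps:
w(n, Q) = sqrt(2)*sqrt(Q) (w(n, Q) = sqrt(2*Q) = sqrt(2)*sqrt(Q))
k(m, C) = C + m + I*C*m*sqrt(6) (k(m, C) = m + (((sqrt(2)*sqrt(-3))*m)*C + C) = m + (((sqrt(2)*(I*sqrt(3)))*m)*C + C) = m + (((I*sqrt(6))*m)*C + C) = m + ((I*m*sqrt(6))*C + C) = m + (I*C*m*sqrt(6) + C) = m + (C + I*C*m*sqrt(6)) = C + m + I*C*m*sqrt(6))
(10*(-1*46))*(k(-2, 0)*2) = (10*(-1*46))*((0 - 2 + I*0*(-2)*sqrt(6))*2) = (10*(-46))*((0 - 2 + 0)*2) = -(-920)*2 = -460*(-4) = 1840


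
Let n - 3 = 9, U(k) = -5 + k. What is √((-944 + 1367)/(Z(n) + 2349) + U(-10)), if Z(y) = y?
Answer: 108*I*√787/787 ≈ 3.8498*I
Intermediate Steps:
n = 12 (n = 3 + 9 = 12)
√((-944 + 1367)/(Z(n) + 2349) + U(-10)) = √((-944 + 1367)/(12 + 2349) + (-5 - 10)) = √(423/2361 - 15) = √(423*(1/2361) - 15) = √(141/787 - 15) = √(-11664/787) = 108*I*√787/787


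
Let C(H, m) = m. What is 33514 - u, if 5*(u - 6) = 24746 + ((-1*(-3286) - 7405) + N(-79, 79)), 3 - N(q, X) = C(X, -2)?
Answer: 146908/5 ≈ 29382.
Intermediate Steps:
N(q, X) = 5 (N(q, X) = 3 - 1*(-2) = 3 + 2 = 5)
u = 20662/5 (u = 6 + (24746 + ((-1*(-3286) - 7405) + 5))/5 = 6 + (24746 + ((3286 - 7405) + 5))/5 = 6 + (24746 + (-4119 + 5))/5 = 6 + (24746 - 4114)/5 = 6 + (⅕)*20632 = 6 + 20632/5 = 20662/5 ≈ 4132.4)
33514 - u = 33514 - 1*20662/5 = 33514 - 20662/5 = 146908/5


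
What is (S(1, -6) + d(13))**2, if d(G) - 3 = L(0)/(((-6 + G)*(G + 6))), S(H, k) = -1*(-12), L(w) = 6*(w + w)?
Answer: 225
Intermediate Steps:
L(w) = 12*w (L(w) = 6*(2*w) = 12*w)
S(H, k) = 12
d(G) = 3 (d(G) = 3 + (12*0)/(((-6 + G)*(G + 6))) = 3 + 0/(((-6 + G)*(6 + G))) = 3 + 0*(1/((-6 + G)*(6 + G))) = 3 + 0 = 3)
(S(1, -6) + d(13))**2 = (12 + 3)**2 = 15**2 = 225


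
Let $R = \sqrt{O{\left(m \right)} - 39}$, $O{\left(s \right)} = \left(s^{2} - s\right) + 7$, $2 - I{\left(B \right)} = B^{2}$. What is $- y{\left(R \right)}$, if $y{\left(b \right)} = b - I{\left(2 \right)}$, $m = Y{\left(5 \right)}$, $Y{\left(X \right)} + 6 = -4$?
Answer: $-2 - \sqrt{78} \approx -10.832$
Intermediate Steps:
$Y{\left(X \right)} = -10$ ($Y{\left(X \right)} = -6 - 4 = -10$)
$m = -10$
$I{\left(B \right)} = 2 - B^{2}$
$O{\left(s \right)} = 7 + s^{2} - s$
$R = \sqrt{78}$ ($R = \sqrt{\left(7 + \left(-10\right)^{2} - -10\right) - 39} = \sqrt{\left(7 + 100 + 10\right) - 39} = \sqrt{117 - 39} = \sqrt{78} \approx 8.8318$)
$y{\left(b \right)} = 2 + b$ ($y{\left(b \right)} = b - \left(2 - 2^{2}\right) = b - \left(2 - 4\right) = b - -2 = b + 2 = 2 + b$)
$- y{\left(R \right)} = - (2 + \sqrt{78}) = -2 - \sqrt{78}$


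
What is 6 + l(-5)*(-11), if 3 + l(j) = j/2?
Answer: 133/2 ≈ 66.500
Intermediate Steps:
l(j) = -3 + j/2
6 + l(-5)*(-11) = 6 + (-3 + (½)*(-5))*(-11) = 6 + (-3 - 5/2)*(-11) = 6 - 11/2*(-11) = 6 + 121/2 = 133/2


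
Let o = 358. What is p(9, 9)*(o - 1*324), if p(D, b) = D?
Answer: 306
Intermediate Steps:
p(9, 9)*(o - 1*324) = 9*(358 - 1*324) = 9*(358 - 324) = 9*34 = 306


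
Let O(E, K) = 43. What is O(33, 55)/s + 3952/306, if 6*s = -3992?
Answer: 3924359/305388 ≈ 12.850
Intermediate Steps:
s = -1996/3 (s = (⅙)*(-3992) = -1996/3 ≈ -665.33)
O(33, 55)/s + 3952/306 = 43/(-1996/3) + 3952/306 = 43*(-3/1996) + 3952*(1/306) = -129/1996 + 1976/153 = 3924359/305388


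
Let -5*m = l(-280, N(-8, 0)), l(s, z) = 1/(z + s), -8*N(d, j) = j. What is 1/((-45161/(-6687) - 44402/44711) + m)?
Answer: 418575439800/2411487198257 ≈ 0.17358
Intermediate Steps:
N(d, j) = -j/8
l(s, z) = 1/(s + z)
m = 1/1400 (m = -1/(5*(-280 - 1/8*0)) = -1/(5*(-280 + 0)) = -1/5/(-280) = -1/5*(-1/280) = 1/1400 ≈ 0.00071429)
1/((-45161/(-6687) - 44402/44711) + m) = 1/((-45161/(-6687) - 44402/44711) + 1/1400) = 1/((-45161*(-1/6687) - 44402*1/44711) + 1/1400) = 1/((45161/6687 - 44402/44711) + 1/1400) = 1/(1722277297/298982457 + 1/1400) = 1/(2411487198257/418575439800) = 418575439800/2411487198257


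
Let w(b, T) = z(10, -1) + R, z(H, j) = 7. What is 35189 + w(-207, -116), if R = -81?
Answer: 35115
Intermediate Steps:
w(b, T) = -74 (w(b, T) = 7 - 81 = -74)
35189 + w(-207, -116) = 35189 - 74 = 35115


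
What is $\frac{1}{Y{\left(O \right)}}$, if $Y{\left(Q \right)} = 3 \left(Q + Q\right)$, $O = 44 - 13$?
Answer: $\frac{1}{186} \approx 0.0053763$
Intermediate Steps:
$O = 31$
$Y{\left(Q \right)} = 6 Q$ ($Y{\left(Q \right)} = 3 \cdot 2 Q = 6 Q$)
$\frac{1}{Y{\left(O \right)}} = \frac{1}{6 \cdot 31} = \frac{1}{186}$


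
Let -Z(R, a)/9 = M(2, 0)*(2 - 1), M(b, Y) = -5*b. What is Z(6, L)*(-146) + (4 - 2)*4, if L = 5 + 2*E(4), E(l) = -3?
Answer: -13132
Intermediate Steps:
L = -1 (L = 5 + 2*(-3) = 5 - 6 = -1)
Z(R, a) = 90 (Z(R, a) = -9*(-5*2)*(2 - 1) = -(-90) = -9*(-10) = 90)
Z(6, L)*(-146) + (4 - 2)*4 = 90*(-146) + (4 - 2)*4 = -13140 + 2*4 = -13140 + 8 = -13132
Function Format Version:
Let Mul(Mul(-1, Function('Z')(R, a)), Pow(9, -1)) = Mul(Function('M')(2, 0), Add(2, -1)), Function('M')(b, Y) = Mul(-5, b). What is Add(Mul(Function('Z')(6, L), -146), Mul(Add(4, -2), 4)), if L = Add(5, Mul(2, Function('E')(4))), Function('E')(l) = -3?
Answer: -13132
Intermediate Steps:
L = -1 (L = Add(5, Mul(2, -3)) = Add(5, -6) = -1)
Function('Z')(R, a) = 90 (Function('Z')(R, a) = Mul(-9, Mul(Mul(-5, 2), Add(2, -1))) = Mul(-9, Mul(-10, 1)) = Mul(-9, -10) = 90)
Add(Mul(Function('Z')(6, L), -146), Mul(Add(4, -2), 4)) = Add(Mul(90, -146), Mul(Add(4, -2), 4)) = Add(-13140, Mul(2, 4)) = Add(-13140, 8) = -13132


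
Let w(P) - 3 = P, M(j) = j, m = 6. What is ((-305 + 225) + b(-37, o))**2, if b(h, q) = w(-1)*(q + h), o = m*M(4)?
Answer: 11236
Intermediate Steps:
w(P) = 3 + P
o = 24 (o = 6*4 = 24)
b(h, q) = 2*h + 2*q (b(h, q) = (3 - 1)*(q + h) = 2*(h + q) = 2*h + 2*q)
((-305 + 225) + b(-37, o))**2 = ((-305 + 225) + (2*(-37) + 2*24))**2 = (-80 + (-74 + 48))**2 = (-80 - 26)**2 = (-106)**2 = 11236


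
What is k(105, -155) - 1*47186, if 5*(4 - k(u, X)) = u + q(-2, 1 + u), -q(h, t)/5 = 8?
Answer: -47195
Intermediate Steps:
q(h, t) = -40 (q(h, t) = -5*8 = -40)
k(u, X) = 12 - u/5 (k(u, X) = 4 - (u - 40)/5 = 4 - (-40 + u)/5 = 4 + (8 - u/5) = 12 - u/5)
k(105, -155) - 1*47186 = (12 - 1/5*105) - 1*47186 = (12 - 21) - 47186 = -9 - 47186 = -47195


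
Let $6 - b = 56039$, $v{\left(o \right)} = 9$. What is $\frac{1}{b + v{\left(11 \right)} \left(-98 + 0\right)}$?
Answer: $- \frac{1}{56915} \approx -1.757 \cdot 10^{-5}$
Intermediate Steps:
$b = -56033$ ($b = 6 - 56039 = -56033$)
$\frac{1}{b + v{\left(11 \right)} \left(-98 + 0\right)} = \frac{1}{-56033 + 9 \left(-98 + 0\right)} = \frac{1}{-56033 + 9 \left(-98\right)} = \frac{1}{-56033 - 882} = \frac{1}{-56915} = - \frac{1}{56915}$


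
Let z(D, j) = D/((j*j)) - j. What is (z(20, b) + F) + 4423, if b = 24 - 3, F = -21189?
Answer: -7403047/441 ≈ -16787.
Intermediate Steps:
b = 21
z(D, j) = -j + D/j² (z(D, j) = D/(j²) - j = D/j² - j = -j + D/j²)
(z(20, b) + F) + 4423 = ((-1*21 + 20/21²) - 21189) + 4423 = ((-21 + 20*(1/441)) - 21189) + 4423 = ((-21 + 20/441) - 21189) + 4423 = (-9241/441 - 21189) + 4423 = -9353590/441 + 4423 = -7403047/441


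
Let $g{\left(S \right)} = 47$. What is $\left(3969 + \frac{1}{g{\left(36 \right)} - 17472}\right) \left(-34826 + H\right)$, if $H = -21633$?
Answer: $- \frac{3904694503216}{17425} \approx -2.2409 \cdot 10^{8}$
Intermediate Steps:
$\left(3969 + \frac{1}{g{\left(36 \right)} - 17472}\right) \left(-34826 + H\right) = \left(3969 + \frac{1}{47 - 17472}\right) \left(-34826 - 21633\right) = \left(3969 + \frac{1}{-17425}\right) \left(-56459\right) = \left(3969 - \frac{1}{17425}\right) \left(-56459\right) = \frac{69159824}{17425} \left(-56459\right) = - \frac{3904694503216}{17425}$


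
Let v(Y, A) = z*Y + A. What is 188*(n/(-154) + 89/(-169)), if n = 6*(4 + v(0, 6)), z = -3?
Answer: -2241524/13013 ≈ -172.25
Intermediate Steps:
v(Y, A) = A - 3*Y (v(Y, A) = -3*Y + A = A - 3*Y)
n = 60 (n = 6*(4 + (6 - 3*0)) = 6*(4 + (6 + 0)) = 6*(4 + 6) = 6*10 = 60)
188*(n/(-154) + 89/(-169)) = 188*(60/(-154) + 89/(-169)) = 188*(60*(-1/154) + 89*(-1/169)) = 188*(-30/77 - 89/169) = 188*(-11923/13013) = -2241524/13013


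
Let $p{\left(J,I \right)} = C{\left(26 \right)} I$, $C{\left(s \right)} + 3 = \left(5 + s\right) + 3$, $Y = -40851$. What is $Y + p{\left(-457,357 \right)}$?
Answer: $-29784$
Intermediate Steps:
$C{\left(s \right)} = 5 + s$ ($C{\left(s \right)} = -3 + \left(\left(5 + s\right) + 3\right) = -3 + \left(8 + s\right) = 5 + s$)
$p{\left(J,I \right)} = 31 I$ ($p{\left(J,I \right)} = \left(5 + 26\right) I = 31 I$)
$Y + p{\left(-457,357 \right)} = -40851 + 31 \cdot 357 = -40851 + 11067 = -29784$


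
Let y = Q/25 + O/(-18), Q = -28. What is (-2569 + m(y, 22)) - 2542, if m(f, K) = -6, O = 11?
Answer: -5117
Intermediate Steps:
y = -779/450 (y = -28/25 + 11/(-18) = -28*1/25 + 11*(-1/18) = -28/25 - 11/18 = -779/450 ≈ -1.7311)
(-2569 + m(y, 22)) - 2542 = (-2569 - 6) - 2542 = -2575 - 2542 = -5117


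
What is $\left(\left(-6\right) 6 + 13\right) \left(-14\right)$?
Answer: $322$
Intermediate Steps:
$\left(\left(-6\right) 6 + 13\right) \left(-14\right) = \left(-36 + 13\right) \left(-14\right) = \left(-23\right) \left(-14\right) = 322$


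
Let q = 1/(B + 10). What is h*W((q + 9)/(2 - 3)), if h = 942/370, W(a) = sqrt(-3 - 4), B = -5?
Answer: 471*I*sqrt(7)/185 ≈ 6.7359*I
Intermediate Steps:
q = 1/5 (q = 1/(-5 + 10) = 1/5 ≈ 0.20000)
W(a) = I*sqrt(7) (W(a) = sqrt(-7) = I*sqrt(7))
h = 471/185 (h = 942*(1/370) = 471/185 ≈ 2.5459)
h*W((q + 9)/(2 - 3)) = 471*(I*sqrt(7))/185 = 471*I*sqrt(7)/185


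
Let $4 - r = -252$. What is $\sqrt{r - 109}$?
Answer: $7 \sqrt{3} \approx 12.124$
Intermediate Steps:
$r = 256$ ($r = 4 - -252 = 4 + 252 = 256$)
$\sqrt{r - 109} = \sqrt{256 - 109} = \sqrt{147} = 7 \sqrt{3}$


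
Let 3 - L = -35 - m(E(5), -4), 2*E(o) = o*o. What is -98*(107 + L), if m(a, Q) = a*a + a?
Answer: -61495/2 ≈ -30748.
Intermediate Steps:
E(o) = o²/2 (E(o) = (o*o)/2 = o²/2)
m(a, Q) = a + a² (m(a, Q) = a² + a = a + a²)
L = 827/4 (L = 3 - (-35 - (½)*5²*(1 + (½)*5²)) = 3 - (-35 - (½)*25*(1 + (½)*25)) = 3 - (-35 - 25*(1 + 25/2)/2) = 3 - (-35 - 25*27/(2*2)) = 3 - (-35 - 1*675/4) = 3 - (-35 - 675/4) = 3 - 1*(-815/4) = 3 + 815/4 = 827/4 ≈ 206.75)
-98*(107 + L) = -98*(107 + 827/4) = -98*1255/4 = -61495/2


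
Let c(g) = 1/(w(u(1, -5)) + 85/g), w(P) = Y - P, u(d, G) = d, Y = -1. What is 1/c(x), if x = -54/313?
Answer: -26713/54 ≈ -494.69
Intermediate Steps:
w(P) = -1 - P
x = -54/313 (x = -54*1/313 = -54/313 ≈ -0.17252)
c(g) = 1/(-2 + 85/g) (c(g) = 1/((-1 - 1*1) + 85/g) = 1/((-1 - 1) + 85/g) = 1/(-2 + 85/g))
1/c(x) = 1/(-1*(-54/313)/(-85 + 2*(-54/313))) = 1/(-1*(-54/313)/(-85 - 108/313)) = 1/(-1*(-54/313)/(-26713/313)) = 1/(-1*(-54/313)*(-313/26713)) = 1/(-54/26713) = -26713/54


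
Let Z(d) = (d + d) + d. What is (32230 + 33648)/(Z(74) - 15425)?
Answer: -65878/15203 ≈ -4.3332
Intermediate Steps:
Z(d) = 3*d (Z(d) = 2*d + d = 3*d)
(32230 + 33648)/(Z(74) - 15425) = (32230 + 33648)/(3*74 - 15425) = 65878/(222 - 15425) = 65878/(-15203) = 65878*(-1/15203) = -65878/15203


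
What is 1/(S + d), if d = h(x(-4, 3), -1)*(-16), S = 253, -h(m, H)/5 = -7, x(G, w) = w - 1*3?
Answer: -1/307 ≈ -0.0032573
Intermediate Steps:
x(G, w) = -3 + w (x(G, w) = w - 3 = -3 + w)
h(m, H) = 35 (h(m, H) = -5*(-7) = 35)
d = -560 (d = 35*(-16) = -560)
1/(S + d) = 1/(253 - 560) = 1/(-307) = -1/307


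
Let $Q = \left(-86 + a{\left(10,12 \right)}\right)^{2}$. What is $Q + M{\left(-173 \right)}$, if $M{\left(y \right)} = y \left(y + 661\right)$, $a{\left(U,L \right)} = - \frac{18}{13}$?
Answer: $- \frac{12977160}{169} \approx -76788.0$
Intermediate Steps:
$a{\left(U,L \right)} = - \frac{18}{13}$ ($a{\left(U,L \right)} = \left(-18\right) \frac{1}{13} = - \frac{18}{13}$)
$M{\left(y \right)} = y \left(661 + y\right)$
$Q = \frac{1290496}{169}$ ($Q = \left(-86 - \frac{18}{13}\right)^{2} = \left(- \frac{1136}{13}\right)^{2} = \frac{1290496}{169} \approx 7636.1$)
$Q + M{\left(-173 \right)} = \frac{1290496}{169} - 173 \left(661 - 173\right) = \frac{1290496}{169} - 84424 = - \frac{12977160}{169}$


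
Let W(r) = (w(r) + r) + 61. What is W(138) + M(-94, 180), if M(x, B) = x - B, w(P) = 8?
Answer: -67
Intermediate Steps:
W(r) = 69 + r (W(r) = (8 + r) + 61 = 69 + r)
W(138) + M(-94, 180) = (69 + 138) + (-94 - 1*180) = 207 + (-94 - 180) = 207 - 274 = -67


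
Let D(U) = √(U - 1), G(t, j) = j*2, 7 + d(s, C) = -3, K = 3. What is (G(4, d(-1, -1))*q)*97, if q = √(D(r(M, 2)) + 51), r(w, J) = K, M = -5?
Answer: -1940*√(51 + √2) ≈ -14045.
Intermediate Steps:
d(s, C) = -10 (d(s, C) = -7 - 3 = -10)
r(w, J) = 3
G(t, j) = 2*j
D(U) = √(-1 + U)
q = √(51 + √2) (q = √(√(-1 + 3) + 51) = √(√2 + 51) = √(51 + √2) ≈ 7.2398)
(G(4, d(-1, -1))*q)*97 = ((2*(-10))*√(51 + √2))*97 = -20*√(51 + √2)*97 = -1940*√(51 + √2)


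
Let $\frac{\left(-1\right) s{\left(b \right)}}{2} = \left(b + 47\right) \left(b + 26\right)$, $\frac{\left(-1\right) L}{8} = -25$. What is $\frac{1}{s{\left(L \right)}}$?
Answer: $- \frac{1}{111644} \approx -8.957 \cdot 10^{-6}$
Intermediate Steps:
$L = 200$ ($L = \left(-8\right) \left(-25\right) = 200$)
$s{\left(b \right)} = - 2 \left(26 + b\right) \left(47 + b\right)$ ($s{\left(b \right)} = - 2 \left(b + 47\right) \left(b + 26\right) = - 2 \left(47 + b\right) \left(26 + b\right) = - 2 \left(26 + b\right) \left(47 + b\right)$)
$\frac{1}{s{\left(L \right)}} = \frac{1}{-2444 - 29200 - 2 \cdot 200^{2}} = \frac{1}{-2444 - 29200 - 80000} = \frac{1}{-111644} = - \frac{1}{111644}$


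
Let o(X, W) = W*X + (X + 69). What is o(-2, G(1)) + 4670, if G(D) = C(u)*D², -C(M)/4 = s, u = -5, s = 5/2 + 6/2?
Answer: 4781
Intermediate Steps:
s = 11/2 (s = 5*(½) + 6*(½) = 5/2 + 3 = 11/2 ≈ 5.5000)
C(M) = -22 (C(M) = -4*11/2 = -22)
G(D) = -22*D²
o(X, W) = 69 + X + W*X (o(X, W) = W*X + (69 + X) = 69 + X + W*X)
o(-2, G(1)) + 4670 = (69 - 2 - 22*1²*(-2)) + 4670 = (69 - 2 - 22*1*(-2)) + 4670 = (69 - 2 - 22*(-2)) + 4670 = (69 - 2 + 44) + 4670 = 111 + 4670 = 4781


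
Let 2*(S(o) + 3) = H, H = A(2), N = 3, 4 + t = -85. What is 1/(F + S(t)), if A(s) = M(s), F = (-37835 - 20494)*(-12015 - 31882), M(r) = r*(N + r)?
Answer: 1/2560468115 ≈ 3.9055e-10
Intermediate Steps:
t = -89 (t = -4 - 85 = -89)
M(r) = r*(3 + r)
F = 2560468113 (F = -58329*(-43897) = 2560468113)
A(s) = s*(3 + s)
H = 10 (H = 2*(3 + 2) = 2*5 = 10)
S(o) = 2 (S(o) = -3 + (1/2)*10 = -3 + 5 = 2)
1/(F + S(t)) = 1/(2560468113 + 2) = 1/2560468115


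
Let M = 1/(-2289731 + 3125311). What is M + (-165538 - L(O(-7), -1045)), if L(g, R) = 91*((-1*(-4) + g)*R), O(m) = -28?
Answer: -2045347764439/835580 ≈ -2.4478e+6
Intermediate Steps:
L(g, R) = 91*R*(4 + g) (L(g, R) = 91*((4 + g)*R) = 91*(R*(4 + g)) = 91*R*(4 + g))
M = 1/835580 ≈ 1.1968e-6
M + (-165538 - L(O(-7), -1045)) = 1/835580 + (-165538 - 91*(-1045)*(4 - 28)) = 1/835580 + (-165538 - 91*(-1045)*(-24)) = 1/835580 + (-165538 - 1*2282280) = 1/835580 + (-165538 - 2282280) = 1/835580 - 2447818 = -2045347764439/835580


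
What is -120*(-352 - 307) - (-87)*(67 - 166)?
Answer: 70467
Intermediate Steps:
-120*(-352 - 307) - (-87)*(67 - 166) = -120*(-659) - (-87)*(-99) = 79080 - 1*8613 = 79080 - 8613 = 70467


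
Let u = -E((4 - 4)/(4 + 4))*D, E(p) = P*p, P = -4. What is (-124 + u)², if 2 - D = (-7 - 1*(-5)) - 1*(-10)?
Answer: 15376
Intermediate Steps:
E(p) = -4*p
D = -6 (D = 2 - ((-7 - 1*(-5)) - 1*(-10)) = 2 - ((-7 + 5) + 10) = 2 - (-2 + 10) = 2 - 1*8 = 2 - 8 = -6)
u = 0 (u = -(-4*(4 - 4)/(4 + 4))*(-6) = -(-0/8)*(-6) = -(-4*0)*(-6) = -0*(-6) = -1*0 = 0)
(-124 + u)² = (-124 + 0)² = (-124)² = 15376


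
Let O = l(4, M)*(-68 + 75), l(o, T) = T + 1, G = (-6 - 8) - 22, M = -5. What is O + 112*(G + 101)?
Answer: 7252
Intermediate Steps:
G = -36 (G = -14 - 22 = -36)
l(o, T) = 1 + T
O = -28 (O = (1 - 5)*(-68 + 75) = -4*7 = -28)
O + 112*(G + 101) = -28 + 112*(-36 + 101) = -28 + 112*65 = -28 + 7280 = 7252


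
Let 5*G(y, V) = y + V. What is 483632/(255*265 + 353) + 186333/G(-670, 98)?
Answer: -7876187827/4856852 ≈ -1621.7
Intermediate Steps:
G(y, V) = V/5 + y/5 (G(y, V) = (y + V)/5 = (V + y)/5 = V/5 + y/5)
483632/(255*265 + 353) + 186333/G(-670, 98) = 483632/(255*265 + 353) + 186333/((1/5)*98 + (1/5)*(-670)) = 483632/(67575 + 353) + 186333/(98/5 - 134) = 483632/67928 + 186333/(-572/5) = 483632*(1/67928) + 186333*(-5/572) = 60454/8491 - 931665/572 = -7876187827/4856852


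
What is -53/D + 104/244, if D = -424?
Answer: 269/488 ≈ 0.55123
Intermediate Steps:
-53/D + 104/244 = -53/(-424) + 104/244 = -53*(-1/424) + 104*(1/244) = ⅛ + 26/61 = 269/488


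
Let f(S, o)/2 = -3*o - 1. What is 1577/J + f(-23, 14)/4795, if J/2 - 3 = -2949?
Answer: -8068427/28252140 ≈ -0.28559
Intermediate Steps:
f(S, o) = -2 - 6*o (f(S, o) = 2*(-3*o - 1) = 2*(-1 - 3*o) = -2 - 6*o)
J = -5892 (J = 6 + 2*(-2949) = 6 - 5898 = -5892)
1577/J + f(-23, 14)/4795 = 1577/(-5892) + (-2 - 6*14)/4795 = 1577*(-1/5892) + (-2 - 84)*(1/4795) = -1577/5892 - 86*1/4795 = -1577/5892 - 86/4795 = -8068427/28252140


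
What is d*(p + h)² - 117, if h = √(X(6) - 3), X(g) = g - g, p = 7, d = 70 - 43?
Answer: 1125 + 378*I*√3 ≈ 1125.0 + 654.71*I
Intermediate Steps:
d = 27
X(g) = 0
h = I*√3 (h = √(0 - 3) = √(-3) = I*√3 ≈ 1.732*I)
d*(p + h)² - 117 = 27*(7 + I*√3)² - 117 = -117 + 27*(7 + I*√3)²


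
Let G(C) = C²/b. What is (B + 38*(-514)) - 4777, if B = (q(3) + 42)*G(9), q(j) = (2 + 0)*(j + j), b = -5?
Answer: -125919/5 ≈ -25184.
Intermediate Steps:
q(j) = 4*j (q(j) = 2*(2*j) = 4*j)
G(C) = -C²/5 (G(C) = C²/(-5) = C²*(-⅕) = -C²/5)
B = -4374/5 (B = (4*3 + 42)*(-⅕*9²) = (12 + 42)*(-⅕*81) = 54*(-81/5) = -4374/5 ≈ -874.80)
(B + 38*(-514)) - 4777 = (-4374/5 + 38*(-514)) - 4777 = (-4374/5 - 19532) - 4777 = -102034/5 - 4777 = -125919/5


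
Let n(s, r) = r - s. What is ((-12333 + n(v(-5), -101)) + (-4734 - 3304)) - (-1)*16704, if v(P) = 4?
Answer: -3772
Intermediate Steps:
((-12333 + n(v(-5), -101)) + (-4734 - 3304)) - (-1)*16704 = ((-12333 + (-101 - 1*4)) + (-4734 - 3304)) - (-1)*16704 = ((-12333 + (-101 - 4)) - 8038) - 1*(-16704) = ((-12333 - 105) - 8038) + 16704 = (-12438 - 8038) + 16704 = -20476 + 16704 = -3772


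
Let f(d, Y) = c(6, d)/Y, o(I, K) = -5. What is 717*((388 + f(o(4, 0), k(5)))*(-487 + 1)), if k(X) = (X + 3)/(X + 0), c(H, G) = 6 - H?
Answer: -135203256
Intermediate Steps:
k(X) = (3 + X)/X
f(d, Y) = 0 (f(d, Y) = (6 - 1*6)/Y = (6 - 6)/Y = 0/Y = 0)
717*((388 + f(o(4, 0), k(5)))*(-487 + 1)) = 717*((388 + 0)*(-487 + 1)) = 717*(388*(-486)) = 717*(-188568) = -135203256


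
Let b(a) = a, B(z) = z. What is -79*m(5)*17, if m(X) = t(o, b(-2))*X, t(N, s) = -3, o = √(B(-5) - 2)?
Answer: 20145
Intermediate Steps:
o = I*√7 (o = √(-5 - 2) = √(-7) = I*√7 ≈ 2.6458*I)
m(X) = -3*X
-79*m(5)*17 = -(-237)*5*17 = -79*(-15)*17 = 1185*17 = 20145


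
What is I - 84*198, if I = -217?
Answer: -16849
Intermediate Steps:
I - 84*198 = -217 - 84*198 = -217 - 16632 = -16849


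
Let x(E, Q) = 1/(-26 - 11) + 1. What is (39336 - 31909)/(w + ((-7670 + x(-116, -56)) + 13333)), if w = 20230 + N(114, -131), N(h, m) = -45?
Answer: 274799/956412 ≈ 0.28732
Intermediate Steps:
x(E, Q) = 36/37 (x(E, Q) = 1/(-37) + 1 = -1/37 + 1 = 36/37)
w = 20185 (w = 20230 - 45 = 20185)
(39336 - 31909)/(w + ((-7670 + x(-116, -56)) + 13333)) = (39336 - 31909)/(20185 + ((-7670 + 36/37) + 13333)) = 7427/(20185 + (-283754/37 + 13333)) = 7427/(20185 + 209567/37) = 7427/(956412/37) = 7427*(37/956412) = 274799/956412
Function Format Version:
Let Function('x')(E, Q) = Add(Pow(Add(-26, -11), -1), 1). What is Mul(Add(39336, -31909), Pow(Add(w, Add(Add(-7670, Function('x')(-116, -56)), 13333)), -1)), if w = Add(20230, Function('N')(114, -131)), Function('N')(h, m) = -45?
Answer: Rational(274799, 956412) ≈ 0.28732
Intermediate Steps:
Function('x')(E, Q) = Rational(36, 37) (Function('x')(E, Q) = Add(Pow(-37, -1), 1) = Add(Rational(-1, 37), 1) = Rational(36, 37))
w = 20185 (w = Add(20230, -45) = 20185)
Mul(Add(39336, -31909), Pow(Add(w, Add(Add(-7670, Function('x')(-116, -56)), 13333)), -1)) = Mul(Add(39336, -31909), Pow(Add(20185, Add(Add(-7670, Rational(36, 37)), 13333)), -1)) = Mul(7427, Pow(Add(20185, Add(Rational(-283754, 37), 13333)), -1)) = Mul(7427, Pow(Add(20185, Rational(209567, 37)), -1)) = Mul(7427, Pow(Rational(956412, 37), -1)) = Mul(7427, Rational(37, 956412)) = Rational(274799, 956412)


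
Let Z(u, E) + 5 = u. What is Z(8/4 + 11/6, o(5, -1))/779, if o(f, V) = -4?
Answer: -7/4674 ≈ -0.0014976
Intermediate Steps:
Z(u, E) = -5 + u
Z(8/4 + 11/6, o(5, -1))/779 = (-5 + (8/4 + 11/6))/779 = (-5 + (8*(1/4) + 11*(1/6)))*(1/779) = (-5 + (2 + 11/6))*(1/779) = (-5 + 23/6)*(1/779) = -7/6*1/779 = -7/4674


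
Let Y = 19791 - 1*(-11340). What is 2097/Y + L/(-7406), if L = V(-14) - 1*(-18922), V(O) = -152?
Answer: -31599916/12808677 ≈ -2.4671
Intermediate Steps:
Y = 31131 (Y = 19791 + 11340 = 31131)
L = 18770 (L = -152 - 1*(-18922) = -152 + 18922 = 18770)
2097/Y + L/(-7406) = 2097/31131 + 18770/(-7406) = 2097*(1/31131) + 18770*(-1/7406) = 233/3459 - 9385/3703 = -31599916/12808677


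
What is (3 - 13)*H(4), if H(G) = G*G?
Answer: -160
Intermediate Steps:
H(G) = G²
(3 - 13)*H(4) = (3 - 13)*4² = -10*16 = -160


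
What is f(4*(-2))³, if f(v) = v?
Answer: -512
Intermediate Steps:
f(4*(-2))³ = (4*(-2))³ = (-8)³ = -512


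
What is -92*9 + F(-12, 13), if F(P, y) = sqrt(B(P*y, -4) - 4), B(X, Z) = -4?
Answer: -828 + 2*I*sqrt(2) ≈ -828.0 + 2.8284*I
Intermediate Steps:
F(P, y) = 2*I*sqrt(2) (F(P, y) = sqrt(-4 - 4) = sqrt(-8) = 2*I*sqrt(2))
-92*9 + F(-12, 13) = -92*9 + 2*I*sqrt(2) = -23*36 + 2*I*sqrt(2) = -828 + 2*I*sqrt(2)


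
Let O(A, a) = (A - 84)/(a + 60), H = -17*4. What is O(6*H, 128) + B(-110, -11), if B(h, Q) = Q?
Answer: -640/47 ≈ -13.617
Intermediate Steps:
H = -68
O(A, a) = (-84 + A)/(60 + a)
O(6*H, 128) + B(-110, -11) = (-84 + 6*(-68))/(60 + 128) - 11 = (-84 - 408)/188 - 11 = (1/188)*(-492) - 11 = -123/47 - 11 = -640/47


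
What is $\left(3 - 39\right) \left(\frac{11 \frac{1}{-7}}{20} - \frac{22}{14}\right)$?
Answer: $\frac{297}{5} \approx 59.4$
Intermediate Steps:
$\left(3 - 39\right) \left(\frac{11 \frac{1}{-7}}{20} - \frac{22}{14}\right) = - 36 \left(11 \left(- \frac{1}{7}\right) \frac{1}{20} - \frac{11}{7}\right) = - 36 \left(\left(- \frac{11}{7}\right) \frac{1}{20} - \frac{11}{7}\right) = - 36 \left(- \frac{11}{140} - \frac{11}{7}\right) = \left(-36\right) \left(- \frac{33}{20}\right) = \frac{297}{5}$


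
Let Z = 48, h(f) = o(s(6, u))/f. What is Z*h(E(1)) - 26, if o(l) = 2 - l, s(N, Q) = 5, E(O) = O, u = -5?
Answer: -170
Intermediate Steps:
h(f) = -3/f (h(f) = (2 - 1*5)/f = (2 - 5)/f = -3/f)
Z*h(E(1)) - 26 = 48*(-3/1) - 26 = 48*(-3*1) - 26 = 48*(-3) - 26 = -144 - 26 = -170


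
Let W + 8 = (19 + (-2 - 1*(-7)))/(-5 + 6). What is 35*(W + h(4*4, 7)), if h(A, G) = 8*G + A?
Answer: 3080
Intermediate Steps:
h(A, G) = A + 8*G
W = 16 (W = -8 + (19 + (-2 - 1*(-7)))/(-5 + 6) = -8 + (19 + (-2 + 7))/1 = -8 + (19 + 5)*1 = -8 + 24*1 = -8 + 24 = 16)
35*(W + h(4*4, 7)) = 35*(16 + (4*4 + 8*7)) = 35*(16 + (16 + 56)) = 35*(16 + 72) = 35*88 = 3080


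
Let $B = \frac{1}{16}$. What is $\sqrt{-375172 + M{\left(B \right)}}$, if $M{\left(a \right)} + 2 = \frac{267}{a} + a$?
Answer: $\frac{i \sqrt{5934431}}{4} \approx 609.02 i$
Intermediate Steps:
$B = \frac{1}{16} \approx 0.0625$
$M{\left(a \right)} = -2 + a + \frac{267}{a}$ ($M{\left(a \right)} = -2 + \left(\frac{267}{a} + a\right) = -2 + \left(a + \frac{267}{a}\right) = -2 + a + \frac{267}{a}$)
$\sqrt{-375172 + M{\left(B \right)}} = \sqrt{-375172 + \left(-2 + \frac{1}{16} + 267 \frac{1}{\frac{1}{16}}\right)} = \sqrt{-375172 + \left(-2 + \frac{1}{16} + 267 \cdot 16\right)} = \sqrt{-375172 + \left(-2 + \frac{1}{16} + 4272\right)} = \sqrt{-375172 + \frac{68321}{16}} = \sqrt{- \frac{5934431}{16}} = \frac{i \sqrt{5934431}}{4}$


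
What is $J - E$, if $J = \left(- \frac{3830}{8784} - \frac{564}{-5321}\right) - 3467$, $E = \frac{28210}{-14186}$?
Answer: $- \frac{574422685292543}{165762218376} \approx -3465.3$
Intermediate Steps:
$E = - \frac{14105}{7093}$ ($E = 28210 \left(- \frac{1}{14186}\right) = - \frac{14105}{7093} \approx -1.9886$)
$J = - \frac{81030920171}{23369832}$ ($J = \left(\left(-3830\right) \frac{1}{8784} - - \frac{564}{5321}\right) - 3467 = \left(- \frac{1915}{4392} + \frac{564}{5321}\right) - 3467 = - \frac{7712627}{23369832} - 3467 = - \frac{81030920171}{23369832} \approx -3467.3$)
$J - E = - \frac{81030920171}{23369832} - - \frac{14105}{7093} = - \frac{81030920171}{23369832} + \frac{14105}{7093} = - \frac{574422685292543}{165762218376}$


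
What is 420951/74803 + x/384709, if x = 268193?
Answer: 182005279238/28777387327 ≈ 6.3246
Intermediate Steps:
420951/74803 + x/384709 = 420951/74803 + 268193/384709 = 182005279238/28777387327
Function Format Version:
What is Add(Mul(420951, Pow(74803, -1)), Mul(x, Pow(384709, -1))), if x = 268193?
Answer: Rational(182005279238, 28777387327) ≈ 6.3246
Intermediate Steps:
Add(Mul(420951, Pow(74803, -1)), Mul(x, Pow(384709, -1))) = Add(Mul(420951, Pow(74803, -1)), Mul(268193, Pow(384709, -1))) = Add(Mul(420951, Rational(1, 74803)), Mul(268193, Rational(1, 384709))) = Add(Rational(420951, 74803), Rational(268193, 384709)) = Rational(182005279238, 28777387327)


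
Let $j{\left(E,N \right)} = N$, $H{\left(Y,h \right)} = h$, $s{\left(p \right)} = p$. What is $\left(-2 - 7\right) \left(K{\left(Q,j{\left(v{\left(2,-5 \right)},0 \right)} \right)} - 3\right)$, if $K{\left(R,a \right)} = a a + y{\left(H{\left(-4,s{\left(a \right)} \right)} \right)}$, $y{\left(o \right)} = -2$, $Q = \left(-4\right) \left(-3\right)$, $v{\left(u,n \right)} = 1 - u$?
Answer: $45$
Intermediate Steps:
$Q = 12$
$K{\left(R,a \right)} = -2 + a^{2}$ ($K{\left(R,a \right)} = a a - 2 = a^{2} - 2 = -2 + a^{2}$)
$\left(-2 - 7\right) \left(K{\left(Q,j{\left(v{\left(2,-5 \right)},0 \right)} \right)} - 3\right) = \left(-2 - 7\right) \left(\left(-2 + 0^{2}\right) - 3\right) = - 9 \left(\left(-2 + 0\right) - 3\right) = - 9 \left(-2 - 3\right) = \left(-9\right) \left(-5\right) = 45$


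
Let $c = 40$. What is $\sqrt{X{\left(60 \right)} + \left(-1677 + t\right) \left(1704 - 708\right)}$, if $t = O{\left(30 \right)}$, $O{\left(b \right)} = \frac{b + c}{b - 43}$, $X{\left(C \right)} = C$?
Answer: $\frac{12 i \sqrt{1966497}}{13} \approx 1294.4 i$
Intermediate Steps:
$O{\left(b \right)} = \frac{40 + b}{-43 + b}$ ($O{\left(b \right)} = \frac{b + 40}{b - 43} = \frac{40 + b}{-43 + b}$)
$t = - \frac{70}{13}$ ($t = \frac{40 + 30}{-43 + 30} = \frac{1}{-13} \cdot 70 = \left(- \frac{1}{13}\right) 70 = - \frac{70}{13} \approx -5.3846$)
$\sqrt{X{\left(60 \right)} + \left(-1677 + t\right) \left(1704 - 708\right)} = \sqrt{60 + \left(-1677 - \frac{70}{13}\right) \left(1704 - 708\right)} = \sqrt{60 - \frac{21783516}{13}} = \sqrt{- \frac{21782736}{13}} = \frac{12 i \sqrt{1966497}}{13}$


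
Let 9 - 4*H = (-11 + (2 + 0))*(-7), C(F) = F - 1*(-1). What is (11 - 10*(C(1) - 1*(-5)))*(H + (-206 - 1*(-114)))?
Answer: 12449/2 ≈ 6224.5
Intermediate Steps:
C(F) = 1 + F (C(F) = F + 1 = 1 + F)
H = -27/2 (H = 9/4 - (-11 + (2 + 0))*(-7)/4 = 9/4 - (-11 + 2)*(-7)/4 = 9/4 - (-9)*(-7)/4 = 9/4 - ¼*63 = 9/4 - 63/4 = -27/2 ≈ -13.500)
(11 - 10*(C(1) - 1*(-5)))*(H + (-206 - 1*(-114))) = (11 - 10*((1 + 1) - 1*(-5)))*(-27/2 + (-206 - 1*(-114))) = (11 - 10*(2 + 5))*(-27/2 + (-206 + 114)) = (11 - 10*7)*(-27/2 - 92) = (11 - 70)*(-211/2) = -59*(-211/2) = 12449/2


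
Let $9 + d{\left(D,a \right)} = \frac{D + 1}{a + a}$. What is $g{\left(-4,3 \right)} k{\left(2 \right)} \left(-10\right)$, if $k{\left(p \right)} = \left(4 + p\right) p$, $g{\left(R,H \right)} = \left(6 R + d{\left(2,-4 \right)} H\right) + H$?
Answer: $5895$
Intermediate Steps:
$d{\left(D,a \right)} = -9 + \frac{1 + D}{2 a}$ ($d{\left(D,a \right)} = -9 + \frac{D + 1}{a + a} = -9 + \frac{1 + D}{2 a}$)
$g{\left(R,H \right)} = 6 R - \frac{67 H}{8}$ ($g{\left(R,H \right)} = \left(6 R + \frac{1 + 2 - -72}{2 \left(-4\right)} H\right) + H = \left(6 R + \frac{1}{2} \left(- \frac{1}{4}\right) \left(1 + 2 + 72\right) H\right) + H = \left(6 R + \frac{1}{2} \left(- \frac{1}{4}\right) 75 H\right) + H = \left(6 R - \frac{75 H}{8}\right) + H = 6 R - \frac{67 H}{8}$)
$k{\left(p \right)} = p \left(4 + p\right)$
$g{\left(-4,3 \right)} k{\left(2 \right)} \left(-10\right) = \left(6 \left(-4\right) - \frac{201}{8}\right) 2 \left(4 + 2\right) \left(-10\right) = \left(-24 - \frac{201}{8}\right) 2 \cdot 6 \left(-10\right) = \left(- \frac{393}{8}\right) 12 \left(-10\right) = \left(- \frac{1179}{2}\right) \left(-10\right) = 5895$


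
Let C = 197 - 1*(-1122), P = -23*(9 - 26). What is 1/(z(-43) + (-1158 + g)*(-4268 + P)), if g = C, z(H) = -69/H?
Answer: -43/26840402 ≈ -1.6021e-6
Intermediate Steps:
P = 391 (P = -23*(-17) = 391)
C = 1319 (C = 197 + 1122 = 1319)
g = 1319
1/(z(-43) + (-1158 + g)*(-4268 + P)) = 1/(-69/(-43) + (-1158 + 1319)*(-4268 + 391)) = 1/(-69*(-1/43) + 161*(-3877)) = 1/(69/43 - 624197) = 1/(-26840402/43) = -43/26840402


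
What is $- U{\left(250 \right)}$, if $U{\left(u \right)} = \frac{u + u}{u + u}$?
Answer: $-1$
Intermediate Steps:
$U{\left(u \right)} = 1$ ($U{\left(u \right)} = \frac{2 u}{2 u} = 2 u \frac{1}{2 u} = 1$)
$- U{\left(250 \right)} = \left(-1\right) 1 = -1$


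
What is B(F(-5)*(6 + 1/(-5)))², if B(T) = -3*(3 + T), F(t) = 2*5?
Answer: 33489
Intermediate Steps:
F(t) = 10
B(T) = -9 - 3*T
B(F(-5)*(6 + 1/(-5)))² = (-9 - 30*(6 + 1/(-5)))² = (-9 - 30*(6 - ⅕))² = (-9 - 30*29/5)² = (-9 - 3*58)² = (-9 - 174)² = (-183)² = 33489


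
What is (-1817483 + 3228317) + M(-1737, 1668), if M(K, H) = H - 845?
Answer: 1411657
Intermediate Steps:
M(K, H) = -845 + H
(-1817483 + 3228317) + M(-1737, 1668) = (-1817483 + 3228317) + (-845 + 1668) = 1410834 + 823 = 1411657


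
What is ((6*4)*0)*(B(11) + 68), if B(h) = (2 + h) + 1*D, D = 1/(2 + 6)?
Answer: 0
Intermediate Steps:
D = ⅛ (D = 1/8 = ⅛ ≈ 0.12500)
B(h) = 17/8 + h (B(h) = (2 + h) + 1*(⅛) = (2 + h) + ⅛ = 17/8 + h)
((6*4)*0)*(B(11) + 68) = ((6*4)*0)*((17/8 + 11) + 68) = (24*0)*(105/8 + 68) = 0*(649/8) = 0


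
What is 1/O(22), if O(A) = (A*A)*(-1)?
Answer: -1/484 ≈ -0.0020661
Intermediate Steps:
O(A) = -A² (O(A) = A²*(-1) = -A²)
1/O(22) = 1/(-1*22²) = 1/(-1*484) = 1/(-484) = -1/484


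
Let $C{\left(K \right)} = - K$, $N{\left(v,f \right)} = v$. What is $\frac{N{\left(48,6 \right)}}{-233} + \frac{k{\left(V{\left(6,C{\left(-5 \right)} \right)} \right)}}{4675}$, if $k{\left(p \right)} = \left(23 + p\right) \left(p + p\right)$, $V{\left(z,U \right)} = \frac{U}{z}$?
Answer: $- \frac{70411}{356490} \approx -0.19751$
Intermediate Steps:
$k{\left(p \right)} = 2 p \left(23 + p\right)$ ($k{\left(p \right)} = \left(23 + p\right) 2 p = 2 p \left(23 + p\right)$)
$\frac{N{\left(48,6 \right)}}{-233} + \frac{k{\left(V{\left(6,C{\left(-5 \right)} \right)} \right)}}{4675} = \frac{48}{-233} + \frac{2 \frac{\left(-1\right) \left(-5\right)}{6} \left(23 + \frac{\left(-1\right) \left(-5\right)}{6}\right)}{4675} = 48 \left(- \frac{1}{233}\right) + 2 \cdot 5 \cdot \frac{1}{6} \left(23 + 5 \cdot \frac{1}{6}\right) \frac{1}{4675} = - \frac{48}{233} + 2 \cdot \frac{5}{6} \left(23 + \frac{5}{6}\right) \frac{1}{4675} = - \frac{48}{233} + 2 \cdot \frac{5}{6} \cdot \frac{143}{6} \cdot \frac{1}{4675} = - \frac{48}{233} + \frac{715}{18} \cdot \frac{1}{4675} = - \frac{48}{233} + \frac{13}{1530} = - \frac{70411}{356490}$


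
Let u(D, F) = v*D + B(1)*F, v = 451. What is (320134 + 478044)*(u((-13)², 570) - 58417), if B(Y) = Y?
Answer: 14664126216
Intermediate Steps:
u(D, F) = F + 451*D (u(D, F) = 451*D + 1*F = 451*D + F = F + 451*D)
(320134 + 478044)*(u((-13)², 570) - 58417) = (320134 + 478044)*((570 + 451*(-13)²) - 58417) = 798178*((570 + 451*169) - 58417) = 798178*((570 + 76219) - 58417) = 798178*(76789 - 58417) = 798178*18372 = 14664126216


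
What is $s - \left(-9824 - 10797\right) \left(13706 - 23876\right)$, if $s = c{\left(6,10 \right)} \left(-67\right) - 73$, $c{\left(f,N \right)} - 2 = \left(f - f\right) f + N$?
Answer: $-209716447$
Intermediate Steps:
$c{\left(f,N \right)} = 2 + N$ ($c{\left(f,N \right)} = 2 + \left(\left(f - f\right) f + N\right) = 2 + \left(0 f + N\right) = 2 + \left(0 + N\right) = 2 + N$)
$s = -877$ ($s = \left(2 + 10\right) \left(-67\right) - 73 = 12 \left(-67\right) - 73 = -804 - 73 = -877$)
$s - \left(-9824 - 10797\right) \left(13706 - 23876\right) = -877 - \left(-9824 - 10797\right) \left(13706 - 23876\right) = -877 - \left(-20621\right) \left(-10170\right) = -877 - 209715570 = -209716447$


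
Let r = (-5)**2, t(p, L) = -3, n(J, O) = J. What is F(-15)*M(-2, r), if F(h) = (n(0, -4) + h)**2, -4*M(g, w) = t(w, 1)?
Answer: 675/4 ≈ 168.75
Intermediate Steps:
r = 25
M(g, w) = 3/4 (M(g, w) = -1/4*(-3) = 3/4)
F(h) = h**2 (F(h) = (0 + h)**2 = h**2)
F(-15)*M(-2, r) = (-15)**2*(3/4) = 225*(3/4) = 675/4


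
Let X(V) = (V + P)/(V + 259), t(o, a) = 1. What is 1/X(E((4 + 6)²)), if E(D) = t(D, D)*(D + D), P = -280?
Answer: -459/80 ≈ -5.7375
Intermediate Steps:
E(D) = 2*D (E(D) = 1*(D + D) = 1*(2*D) = 2*D)
X(V) = (-280 + V)/(259 + V) (X(V) = (V - 280)/(V + 259) = (-280 + V)/(259 + V))
1/X(E((4 + 6)²)) = 1/((-280 + 2*(4 + 6)²)/(259 + 2*(4 + 6)²)) = 1/((-280 + 2*10²)/(259 + 2*10²)) = 1/((-280 + 2*100)/(259 + 2*100)) = 1/((-280 + 200)/(259 + 200)) = 1/(-80/459) = -459/80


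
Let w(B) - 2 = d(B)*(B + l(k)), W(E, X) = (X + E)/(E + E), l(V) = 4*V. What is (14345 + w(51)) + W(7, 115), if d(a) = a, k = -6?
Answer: 110129/7 ≈ 15733.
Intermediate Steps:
W(E, X) = (E + X)/(2*E) (W(E, X) = (E + X)/((2*E)) = (E + X)*(1/(2*E)) = (E + X)/(2*E))
w(B) = 2 + B*(-24 + B) (w(B) = 2 + B*(B + 4*(-6)) = 2 + B*(B - 24) = 2 + B*(-24 + B))
(14345 + w(51)) + W(7, 115) = (14345 + (2 + 51**2 - 24*51)) + (1/2)*(7 + 115)/7 = (14345 + (2 + 2601 - 1224)) + (1/2)*(1/7)*122 = (14345 + 1379) + 61/7 = 15724 + 61/7 = 110129/7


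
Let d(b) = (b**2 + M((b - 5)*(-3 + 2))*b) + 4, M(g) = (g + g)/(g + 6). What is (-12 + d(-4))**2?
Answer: 256/25 ≈ 10.240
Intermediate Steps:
M(g) = 2*g/(6 + g) (M(g) = (2*g)/(6 + g) = 2*g/(6 + g))
d(b) = 4 + b**2 + 2*b*(5 - b)/(11 - b) (d(b) = (b**2 + (2*((b - 5)*(-3 + 2))/(6 + (b - 5)*(-3 + 2)))*b) + 4 = (b**2 + (2*((-5 + b)*(-1))/(6 + (-5 + b)*(-1)))*b) + 4 = (b**2 + (2*(5 - b)/(6 + (5 - b)))*b) + 4 = (b**2 + (2*(5 - b)/(11 - b))*b) + 4 = (b**2 + 2*b*(5 - b)/(11 - b)) + 4 = 4 + b**2 + 2*b*(5 - b)/(11 - b))
(-12 + d(-4))**2 = (-12 + (-44 + (-4)**3 - 9*(-4)**2 - 6*(-4))/(-11 - 4))**2 = (-12 + (-44 - 64 - 9*16 + 24)/(-15))**2 = (-12 - (-44 - 64 - 144 + 24)/15)**2 = (-12 - 1/15*(-228))**2 = (-12 + 76/5)**2 = (16/5)**2 = 256/25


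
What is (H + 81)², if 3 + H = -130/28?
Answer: 1054729/196 ≈ 5381.3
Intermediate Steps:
H = -107/14 (H = -3 - 130/28 = -3 - 130*1/28 = -3 - 65/14 = -107/14 ≈ -7.6429)
(H + 81)² = (-107/14 + 81)² = (1027/14)² = 1054729/196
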